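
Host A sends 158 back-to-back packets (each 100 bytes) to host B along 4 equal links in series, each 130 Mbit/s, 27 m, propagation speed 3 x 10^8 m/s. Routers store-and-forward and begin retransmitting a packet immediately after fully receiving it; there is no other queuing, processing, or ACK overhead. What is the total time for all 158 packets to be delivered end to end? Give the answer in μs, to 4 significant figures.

Per-hop transmission t_tx = L/R = 800/130000000 = 6.15385 μs.
Per-hop propagation t_prop = 27/300000000 = 0.09 μs.
Pipeline fill: first packet needs 4·t_tx to clear all hops; remaining 157 packets each add one t_tx.
Total = (4+158-1)·t_tx + 4·t_prop = 161·6.15385 + 4·0.09 = 991.1 μs.

991.1 μs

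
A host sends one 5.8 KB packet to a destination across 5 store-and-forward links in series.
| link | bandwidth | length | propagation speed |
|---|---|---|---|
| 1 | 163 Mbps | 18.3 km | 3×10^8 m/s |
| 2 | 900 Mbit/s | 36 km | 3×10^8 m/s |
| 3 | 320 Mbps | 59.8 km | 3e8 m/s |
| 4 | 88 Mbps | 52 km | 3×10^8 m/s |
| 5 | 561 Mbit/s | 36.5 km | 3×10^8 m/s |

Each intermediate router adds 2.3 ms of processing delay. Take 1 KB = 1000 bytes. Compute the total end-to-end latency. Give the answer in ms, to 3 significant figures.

11.0 ms

L = 46400 bits.
Transmission delays (L/R per hop): 0.284663, 0.0515556, 0.145, 0.527273, 0.0827094 ms; sum = 1.0912 ms.
Propagation delays (d/s per hop): 0.061, 0.12, 0.199333, 0.173333, 0.121667 ms; sum = 0.675333 ms.
Processing at 4 router(s): 4 × 2.3 ms = 9.2 ms.
End-to-end = 11.0 ms.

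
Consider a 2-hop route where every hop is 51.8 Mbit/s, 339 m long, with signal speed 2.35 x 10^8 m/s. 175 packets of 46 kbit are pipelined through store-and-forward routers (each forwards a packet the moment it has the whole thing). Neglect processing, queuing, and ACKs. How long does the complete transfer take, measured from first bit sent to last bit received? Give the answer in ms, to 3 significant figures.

Per-hop transmission t_tx = L/R = 46000/51800000 = 0.888031 ms.
Per-hop propagation t_prop = 339/235000000 = 0.00144255 ms.
Pipeline fill: first packet needs 2·t_tx to clear all hops; remaining 174 packets each add one t_tx.
Total = (2+175-1)·t_tx + 2·t_prop = 176·0.888031 + 2·0.00144255 = 156 ms.

156 ms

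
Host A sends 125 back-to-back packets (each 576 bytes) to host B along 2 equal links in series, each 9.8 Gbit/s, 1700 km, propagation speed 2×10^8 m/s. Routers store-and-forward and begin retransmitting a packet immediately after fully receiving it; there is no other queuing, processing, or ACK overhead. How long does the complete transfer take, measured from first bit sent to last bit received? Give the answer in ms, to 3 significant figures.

17.1 ms

Per-hop transmission t_tx = L/R = 4608/9800000000 = 0.000470204 ms.
Per-hop propagation t_prop = 1700000/200000000 = 8.5 ms.
Pipeline fill: first packet needs 2·t_tx to clear all hops; remaining 124 packets each add one t_tx.
Total = (2+125-1)·t_tx + 2·t_prop = 126·0.000470204 + 2·8.5 = 17.1 ms.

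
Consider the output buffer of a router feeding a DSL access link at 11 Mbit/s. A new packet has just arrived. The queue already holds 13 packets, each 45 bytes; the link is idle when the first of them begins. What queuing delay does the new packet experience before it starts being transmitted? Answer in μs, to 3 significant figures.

425 μs

Each queued packet: L/R = 360/11000000 = 32.7273 μs.
13 queued → 425.455 μs.
Queuing delay = 425 μs.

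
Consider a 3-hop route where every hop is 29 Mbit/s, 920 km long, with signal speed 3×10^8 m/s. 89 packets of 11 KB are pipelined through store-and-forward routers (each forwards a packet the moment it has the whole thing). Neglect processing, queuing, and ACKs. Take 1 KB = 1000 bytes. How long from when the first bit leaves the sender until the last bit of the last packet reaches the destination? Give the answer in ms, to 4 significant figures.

285.3 ms

Per-hop transmission t_tx = L/R = 88000/29000000 = 3.03448 ms.
Per-hop propagation t_prop = 920000/300000000 = 3.06667 ms.
Pipeline fill: first packet needs 3·t_tx to clear all hops; remaining 88 packets each add one t_tx.
Total = (3+89-1)·t_tx + 3·t_prop = 91·3.03448 + 3·3.06667 = 285.3 ms.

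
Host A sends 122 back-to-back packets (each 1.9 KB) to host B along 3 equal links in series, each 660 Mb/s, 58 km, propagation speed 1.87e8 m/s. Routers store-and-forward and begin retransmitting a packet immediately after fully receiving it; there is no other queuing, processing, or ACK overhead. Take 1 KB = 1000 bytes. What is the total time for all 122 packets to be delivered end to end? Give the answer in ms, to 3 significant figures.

3.79 ms

Per-hop transmission t_tx = L/R = 15200/660000000 = 0.0230303 ms.
Per-hop propagation t_prop = 58000/187000000 = 0.31016 ms.
Pipeline fill: first packet needs 3·t_tx to clear all hops; remaining 121 packets each add one t_tx.
Total = (3+122-1)·t_tx + 3·t_prop = 124·0.0230303 + 3·0.31016 = 3.79 ms.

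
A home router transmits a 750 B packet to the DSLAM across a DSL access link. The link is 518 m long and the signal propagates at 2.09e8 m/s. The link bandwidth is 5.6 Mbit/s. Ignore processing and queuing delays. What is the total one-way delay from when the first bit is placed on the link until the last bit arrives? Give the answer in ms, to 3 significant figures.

L = 750 × 8 = 6000 bits.
Transmission delay = L/R = 6000 / 5600000 = 1.07143 ms.
Propagation delay = d/s = 518 m / 209000000 m/s = 0.00247847 ms.
Total = 1.07 ms.

1.07 ms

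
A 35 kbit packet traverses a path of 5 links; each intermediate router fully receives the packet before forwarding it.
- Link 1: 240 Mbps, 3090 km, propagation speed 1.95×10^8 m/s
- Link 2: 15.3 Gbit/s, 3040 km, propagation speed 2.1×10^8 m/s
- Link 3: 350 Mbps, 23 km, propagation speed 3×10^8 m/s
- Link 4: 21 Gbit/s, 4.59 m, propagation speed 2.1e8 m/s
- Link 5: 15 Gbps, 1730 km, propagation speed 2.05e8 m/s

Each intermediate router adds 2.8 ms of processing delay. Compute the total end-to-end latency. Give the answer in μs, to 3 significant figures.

50300 μs

L = 35000 bits.
Transmission delays (L/R per hop): 145.833, 2.28758, 100, 1.66667, 2.33333 μs; sum = 252.121 μs.
Propagation delays (d/s per hop): 15846.2, 14476.2, 76.6667, 0.0218571, 8439.02 μs; sum = 38838.1 μs.
Processing at 4 router(s): 4 × 2.8 ms = 11200 μs.
End-to-end = 50300 μs.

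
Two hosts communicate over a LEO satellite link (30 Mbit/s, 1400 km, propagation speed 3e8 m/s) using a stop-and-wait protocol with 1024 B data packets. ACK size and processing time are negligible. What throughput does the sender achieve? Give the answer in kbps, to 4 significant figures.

t_tx = L/R = 8192/30000000 = 0.000273067 s.
t_prop = 1400000/300000000 = 0.00466667 s; RTT = 0.00933333 s.
Cycle = t_tx + RTT = 0.0096064 s.
Throughput = L / cycle = 8192 / 0.0096064 = 852.8 kbps.

852.8 kbps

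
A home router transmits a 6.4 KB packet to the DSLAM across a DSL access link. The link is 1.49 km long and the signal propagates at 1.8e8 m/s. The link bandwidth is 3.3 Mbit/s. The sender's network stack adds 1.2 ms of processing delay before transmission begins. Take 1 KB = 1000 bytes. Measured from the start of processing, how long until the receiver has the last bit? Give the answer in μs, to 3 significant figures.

16700 μs

L = 51200 bits.
Transmission delay = L/R = 51200 / 3300000 = 15515.2 μs.
Propagation delay = d/s = 1490 m / 180000000 m/s = 8.27778 μs.
Plus processing delay 1.2 ms = 1200 μs.
Total = 16700 μs.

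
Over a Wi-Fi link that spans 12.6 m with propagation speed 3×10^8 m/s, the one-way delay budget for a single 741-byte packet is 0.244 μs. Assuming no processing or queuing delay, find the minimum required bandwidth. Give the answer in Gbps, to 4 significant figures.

L = 5928 bits.
Propagation delay = 12.6 / 300000000 = 0.042 μs.
Transmission budget = 0.244 − 0.042 = 0.202 μs.
R ≥ L / t_tx = 5928 bits / 2.02e-07 s = 29.35 Gbps.

29.35 Gbps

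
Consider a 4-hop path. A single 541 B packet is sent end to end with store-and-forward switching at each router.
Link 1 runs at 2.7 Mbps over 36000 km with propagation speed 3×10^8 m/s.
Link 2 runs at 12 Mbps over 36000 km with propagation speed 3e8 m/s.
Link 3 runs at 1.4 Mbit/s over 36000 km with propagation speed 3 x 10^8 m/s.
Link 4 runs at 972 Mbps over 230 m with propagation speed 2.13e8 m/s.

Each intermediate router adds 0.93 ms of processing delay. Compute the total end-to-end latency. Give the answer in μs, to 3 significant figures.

L = 541 × 8 = 4328 bits.
Transmission delays (L/R per hop): 1602.96, 360.667, 3091.43, 4.45267 μs; sum = 5059.51 μs.
Propagation delays (d/s per hop): 120000, 120000, 120000, 1.07981 μs; sum = 360001 μs.
Processing at 3 router(s): 3 × 0.93 ms = 2790 μs.
End-to-end = 368000 μs.

368000 μs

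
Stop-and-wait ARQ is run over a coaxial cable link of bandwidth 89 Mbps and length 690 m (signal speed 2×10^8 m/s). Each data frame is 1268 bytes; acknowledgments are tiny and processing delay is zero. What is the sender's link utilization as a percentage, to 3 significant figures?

t_tx = L/R = 10144/89000000 = 0.000113978 s.
t_prop = 690/200000000 = 3.45e-06 s; RTT = 6.9e-06 s.
Cycle = t_tx + RTT = 0.000120878 s.
Utilization = t_tx / cycle = 0.000113978/0.000120878 = 94.3 %.

94.3 %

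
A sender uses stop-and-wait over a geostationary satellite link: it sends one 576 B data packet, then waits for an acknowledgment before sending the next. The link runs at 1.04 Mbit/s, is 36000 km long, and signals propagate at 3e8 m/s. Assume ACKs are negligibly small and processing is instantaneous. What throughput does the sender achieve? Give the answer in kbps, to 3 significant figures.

t_tx = L/R = 4608/1040000 = 0.00443077 s.
t_prop = 36000000/300000000 = 0.12 s; RTT = 0.24 s.
Cycle = t_tx + RTT = 0.244431 s.
Throughput = L / cycle = 4608 / 0.244431 = 18.9 kbps.

18.9 kbps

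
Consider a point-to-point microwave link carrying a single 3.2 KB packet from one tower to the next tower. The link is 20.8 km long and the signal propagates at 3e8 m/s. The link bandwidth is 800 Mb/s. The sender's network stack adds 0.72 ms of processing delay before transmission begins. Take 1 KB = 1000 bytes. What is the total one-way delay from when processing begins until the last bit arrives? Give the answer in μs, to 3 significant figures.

L = 25600 bits.
Transmission delay = L/R = 25600 / 800000000 = 32 μs.
Propagation delay = d/s = 20800 m / 300000000 m/s = 69.3333 μs.
Plus processing delay 0.72 ms = 720 μs.
Total = 821 μs.

821 μs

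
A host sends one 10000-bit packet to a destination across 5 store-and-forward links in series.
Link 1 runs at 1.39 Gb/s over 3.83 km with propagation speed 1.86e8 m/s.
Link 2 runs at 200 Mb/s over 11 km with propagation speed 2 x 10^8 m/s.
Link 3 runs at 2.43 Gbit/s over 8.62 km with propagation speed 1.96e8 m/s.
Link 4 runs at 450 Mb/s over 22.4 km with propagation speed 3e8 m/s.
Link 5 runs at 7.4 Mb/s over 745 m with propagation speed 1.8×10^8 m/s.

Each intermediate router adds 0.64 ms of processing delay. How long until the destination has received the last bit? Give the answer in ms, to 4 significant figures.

4.193 ms

Transmission delays (L/R per hop): 0.00719424, 0.05, 0.00411523, 0.0222222, 1.35135 ms; sum = 1.43488 ms.
Propagation delays (d/s per hop): 0.0205914, 0.055, 0.0439796, 0.0746667, 0.00413889 ms; sum = 0.198377 ms.
Processing at 4 router(s): 4 × 0.64 ms = 2.56 ms.
End-to-end = 4.193 ms.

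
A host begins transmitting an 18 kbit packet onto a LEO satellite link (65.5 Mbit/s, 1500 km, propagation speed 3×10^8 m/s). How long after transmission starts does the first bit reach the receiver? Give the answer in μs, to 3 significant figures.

First bit experiences only propagation delay: d/s = 1500000/300000000 = 5000 μs.

5000 μs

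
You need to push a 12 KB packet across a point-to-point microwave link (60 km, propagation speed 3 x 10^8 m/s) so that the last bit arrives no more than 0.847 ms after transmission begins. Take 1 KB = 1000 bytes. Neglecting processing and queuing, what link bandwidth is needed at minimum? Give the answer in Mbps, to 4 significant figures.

148.4 Mbps

L = 96000 bits.
Propagation delay = 60000 / 300000000 = 0.2 ms.
Transmission budget = 0.847 − 0.2 = 0.647 ms.
R ≥ L / t_tx = 96000 bits / 0.000647 s = 148.4 Mbps.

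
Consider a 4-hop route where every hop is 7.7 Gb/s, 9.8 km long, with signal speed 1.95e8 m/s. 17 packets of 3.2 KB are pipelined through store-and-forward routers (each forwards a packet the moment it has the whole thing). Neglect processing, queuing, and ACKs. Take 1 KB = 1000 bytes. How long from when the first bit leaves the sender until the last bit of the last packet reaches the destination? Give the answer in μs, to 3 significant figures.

Per-hop transmission t_tx = L/R = 25600/7700000000 = 3.32468 μs.
Per-hop propagation t_prop = 9800/195000000 = 50.2564 μs.
Pipeline fill: first packet needs 4·t_tx to clear all hops; remaining 16 packets each add one t_tx.
Total = (4+17-1)·t_tx + 4·t_prop = 20·3.32468 + 4·50.2564 = 268 μs.

268 μs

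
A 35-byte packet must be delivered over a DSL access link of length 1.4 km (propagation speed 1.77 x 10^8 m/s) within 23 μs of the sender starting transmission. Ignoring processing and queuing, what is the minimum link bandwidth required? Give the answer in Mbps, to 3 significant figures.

18.6 Mbps

L = 280 bits.
Propagation delay = 1400 / 177000000 = 7.9096 μs.
Transmission budget = 23 − 7.9096 = 15.0904 μs.
R ≥ L / t_tx = 280 bits / 1.50904e-05 s = 18.6 Mbps.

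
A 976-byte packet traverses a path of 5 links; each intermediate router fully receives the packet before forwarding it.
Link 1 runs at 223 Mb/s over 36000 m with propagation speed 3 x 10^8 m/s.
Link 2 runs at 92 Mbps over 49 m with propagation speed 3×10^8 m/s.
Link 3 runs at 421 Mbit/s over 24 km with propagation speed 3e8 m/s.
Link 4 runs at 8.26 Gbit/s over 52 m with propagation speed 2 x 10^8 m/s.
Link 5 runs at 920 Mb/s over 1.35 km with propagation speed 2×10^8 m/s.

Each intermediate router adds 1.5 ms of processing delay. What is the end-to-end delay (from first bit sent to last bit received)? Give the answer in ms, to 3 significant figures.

L = 976 × 8 = 7808 bits.
Transmission delays (L/R per hop): 0.0350135, 0.0848696, 0.0185463, 0.000945278, 0.00848696 ms; sum = 0.147862 ms.
Propagation delays (d/s per hop): 0.12, 0.000163333, 0.08, 0.00026, 0.00675 ms; sum = 0.207173 ms.
Processing at 4 router(s): 4 × 1.5 ms = 6 ms.
End-to-end = 6.36 ms.

6.36 ms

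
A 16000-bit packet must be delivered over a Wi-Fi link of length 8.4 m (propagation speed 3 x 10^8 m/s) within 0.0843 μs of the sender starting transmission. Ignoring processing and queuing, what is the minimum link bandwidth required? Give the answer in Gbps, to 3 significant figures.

284 Gbps

Propagation delay = 8.4 / 300000000 = 0.028 μs.
Transmission budget = 0.0843 − 0.028 = 0.0563 μs.
R ≥ L / t_tx = 16000 bits / 5.63e-08 s = 284 Gbps.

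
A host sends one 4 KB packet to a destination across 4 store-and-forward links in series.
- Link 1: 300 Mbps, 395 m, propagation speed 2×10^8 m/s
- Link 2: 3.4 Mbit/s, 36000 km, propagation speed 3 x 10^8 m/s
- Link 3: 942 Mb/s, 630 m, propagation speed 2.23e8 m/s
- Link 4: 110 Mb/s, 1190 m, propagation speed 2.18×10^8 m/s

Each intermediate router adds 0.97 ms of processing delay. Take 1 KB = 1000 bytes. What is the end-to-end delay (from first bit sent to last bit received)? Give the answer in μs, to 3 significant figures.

L = 32000 bits.
Transmission delays (L/R per hop): 106.667, 9411.76, 33.9703, 290.909 μs; sum = 9843.31 μs.
Propagation delays (d/s per hop): 1.975, 120000, 2.82511, 5.45872 μs; sum = 120010 μs.
Processing at 3 router(s): 3 × 0.97 ms = 2910 μs.
End-to-end = 133000 μs.

133000 μs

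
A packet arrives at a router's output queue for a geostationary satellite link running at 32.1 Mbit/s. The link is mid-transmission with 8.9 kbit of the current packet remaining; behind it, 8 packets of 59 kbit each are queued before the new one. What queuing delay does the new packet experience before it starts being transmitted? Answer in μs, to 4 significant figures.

14980 μs

Each queued packet: L/R = 59000/32100000 = 1838.01 μs.
8 queued → 14704 μs.
Plus remaining 8900 bits of current packet: 277.259 μs.
Queuing delay = 14980 μs.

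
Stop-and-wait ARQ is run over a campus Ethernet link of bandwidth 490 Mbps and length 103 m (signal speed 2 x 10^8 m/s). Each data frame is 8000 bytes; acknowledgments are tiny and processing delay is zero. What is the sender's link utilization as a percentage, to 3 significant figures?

t_tx = L/R = 64000/490000000 = 0.000130612 s.
t_prop = 103/200000000 = 5.15e-07 s; RTT = 1.03e-06 s.
Cycle = t_tx + RTT = 0.000131642 s.
Utilization = t_tx / cycle = 0.000130612/0.000131642 = 99.2 %.

99.2 %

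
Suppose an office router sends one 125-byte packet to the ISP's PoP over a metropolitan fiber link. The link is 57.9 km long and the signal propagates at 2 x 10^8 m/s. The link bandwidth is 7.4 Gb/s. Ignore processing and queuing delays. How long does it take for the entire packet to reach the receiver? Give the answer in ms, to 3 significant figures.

L = 125 × 8 = 1000 bits.
Transmission delay = L/R = 1000 / 7400000000 = 0.000135135 ms.
Propagation delay = d/s = 57900 m / 200000000 m/s = 0.2895 ms.
Total = 0.290 ms.

0.290 ms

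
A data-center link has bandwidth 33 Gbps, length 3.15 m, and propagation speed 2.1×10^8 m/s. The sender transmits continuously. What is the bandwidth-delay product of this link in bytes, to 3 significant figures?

Propagation delay = 3.15 / 210000000 = 1.5e-08 s.
BDP = R × t_prop = 33000000000 × 1.5e-08 = 495 bits.
In bytes: 495/8 = 61.9 bytes.

61.9 bytes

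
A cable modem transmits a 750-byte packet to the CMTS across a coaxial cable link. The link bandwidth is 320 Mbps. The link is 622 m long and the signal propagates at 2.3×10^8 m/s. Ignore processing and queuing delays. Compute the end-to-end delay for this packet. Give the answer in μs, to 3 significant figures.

L = 750 × 8 = 6000 bits.
Transmission delay = L/R = 6000 / 320000000 = 18.75 μs.
Propagation delay = d/s = 622 m / 2.3e+08 m/s = 2.70435 μs.
Total = 21.5 μs.

21.5 μs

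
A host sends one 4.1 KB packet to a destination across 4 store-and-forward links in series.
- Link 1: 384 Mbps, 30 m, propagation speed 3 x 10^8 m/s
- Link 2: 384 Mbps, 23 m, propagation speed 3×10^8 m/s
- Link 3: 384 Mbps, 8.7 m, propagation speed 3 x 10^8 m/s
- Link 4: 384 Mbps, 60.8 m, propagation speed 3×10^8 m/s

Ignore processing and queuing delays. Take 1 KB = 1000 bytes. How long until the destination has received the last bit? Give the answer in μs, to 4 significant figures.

342.1 μs

L = 32800 bits.
Transmission delay per hop = L/R = 32800/384000000 = 85.4167 μs; 4 hops → 341.667 μs.
Propagation delays (d/s per hop): 0.1, 0.0766667, 0.029, 0.202667 μs; sum = 0.408333 μs.
End-to-end = 342.1 μs.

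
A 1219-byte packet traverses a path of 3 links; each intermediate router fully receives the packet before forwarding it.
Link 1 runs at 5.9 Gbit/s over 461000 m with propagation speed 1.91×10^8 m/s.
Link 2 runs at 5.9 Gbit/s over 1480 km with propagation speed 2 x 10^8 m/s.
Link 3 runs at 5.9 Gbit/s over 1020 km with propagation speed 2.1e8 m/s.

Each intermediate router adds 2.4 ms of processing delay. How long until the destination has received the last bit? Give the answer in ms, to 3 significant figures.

19.5 ms

L = 1219 × 8 = 9752 bits.
Transmission delay per hop = L/R = 9752/5900000000 = 0.00165288 ms; 3 hops → 0.00495864 ms.
Propagation delays (d/s per hop): 2.41361, 7.4, 4.85714 ms; sum = 14.6708 ms.
Processing at 2 router(s): 2 × 2.4 ms = 4.8 ms.
End-to-end = 19.5 ms.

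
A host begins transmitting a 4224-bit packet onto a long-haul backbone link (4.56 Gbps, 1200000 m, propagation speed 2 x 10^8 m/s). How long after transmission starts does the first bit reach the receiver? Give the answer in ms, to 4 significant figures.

6.000 ms

First bit experiences only propagation delay: d/s = 1200000/200000000 = 6.000 ms.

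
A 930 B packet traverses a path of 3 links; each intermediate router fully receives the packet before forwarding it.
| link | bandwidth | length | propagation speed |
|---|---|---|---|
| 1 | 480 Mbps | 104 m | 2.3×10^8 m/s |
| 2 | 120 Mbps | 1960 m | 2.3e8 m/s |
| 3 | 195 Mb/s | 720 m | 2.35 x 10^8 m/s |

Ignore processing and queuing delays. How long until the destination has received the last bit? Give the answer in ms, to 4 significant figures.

L = 930 × 8 = 7440 bits.
Transmission delays (L/R per hop): 0.0155, 0.062, 0.0381538 ms; sum = 0.115654 ms.
Propagation delays (d/s per hop): 0.000452174, 0.00852174, 0.00306383 ms; sum = 0.0120377 ms.
End-to-end = 0.1277 ms.

0.1277 ms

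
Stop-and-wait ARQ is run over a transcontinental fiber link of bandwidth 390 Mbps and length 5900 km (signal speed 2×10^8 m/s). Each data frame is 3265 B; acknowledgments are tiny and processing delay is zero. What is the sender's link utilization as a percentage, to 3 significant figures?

0.113 %

t_tx = L/R = 26120/390000000 = 6.69744e-05 s.
t_prop = 5900000/200000000 = 0.0295 s; RTT = 0.059 s.
Cycle = t_tx + RTT = 0.059067 s.
Utilization = t_tx / cycle = 6.69744e-05/0.059067 = 0.113 %.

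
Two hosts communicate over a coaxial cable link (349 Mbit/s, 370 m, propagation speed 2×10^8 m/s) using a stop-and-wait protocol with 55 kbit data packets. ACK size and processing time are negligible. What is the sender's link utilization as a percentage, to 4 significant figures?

t_tx = L/R = 55000/349000000 = 0.000157593 s.
t_prop = 370/200000000 = 1.85e-06 s; RTT = 3.7e-06 s.
Cycle = t_tx + RTT = 0.000161293 s.
Utilization = t_tx / cycle = 0.000157593/0.000161293 = 97.71 %.

97.71 %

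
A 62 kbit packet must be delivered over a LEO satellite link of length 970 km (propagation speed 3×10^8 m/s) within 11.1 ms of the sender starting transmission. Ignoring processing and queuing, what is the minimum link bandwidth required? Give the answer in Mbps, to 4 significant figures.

Propagation delay = 970000 / 300000000 = 3.23333 ms.
Transmission budget = 11.1 − 3.23333 = 7.86667 ms.
R ≥ L / t_tx = 62000 bits / 0.00786667 s = 7.881 Mbps.

7.881 Mbps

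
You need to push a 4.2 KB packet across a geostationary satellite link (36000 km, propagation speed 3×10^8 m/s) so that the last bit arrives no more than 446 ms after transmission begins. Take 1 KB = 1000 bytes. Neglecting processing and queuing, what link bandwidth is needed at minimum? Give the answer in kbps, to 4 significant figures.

103.1 kbps

L = 33600 bits.
Propagation delay = 36000000 / 300000000 = 120 ms.
Transmission budget = 446 − 120 = 326 ms.
R ≥ L / t_tx = 33600 bits / 0.326 s = 103.1 kbps.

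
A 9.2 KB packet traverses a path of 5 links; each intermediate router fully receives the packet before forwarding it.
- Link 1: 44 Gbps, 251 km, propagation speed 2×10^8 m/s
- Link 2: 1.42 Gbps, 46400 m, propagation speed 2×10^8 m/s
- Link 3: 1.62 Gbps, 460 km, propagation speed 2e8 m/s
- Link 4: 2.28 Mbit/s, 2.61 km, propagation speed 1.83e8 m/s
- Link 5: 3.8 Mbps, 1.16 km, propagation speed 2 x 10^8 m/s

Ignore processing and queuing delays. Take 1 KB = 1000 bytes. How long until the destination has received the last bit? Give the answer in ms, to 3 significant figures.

55.6 ms

L = 73600 bits.
Transmission delays (L/R per hop): 0.00167273, 0.051831, 0.0454321, 32.2807, 19.3684 ms; sum = 51.7481 ms.
Propagation delays (d/s per hop): 1.255, 0.232, 2.3, 0.0142623, 0.0058 ms; sum = 3.80706 ms.
End-to-end = 55.6 ms.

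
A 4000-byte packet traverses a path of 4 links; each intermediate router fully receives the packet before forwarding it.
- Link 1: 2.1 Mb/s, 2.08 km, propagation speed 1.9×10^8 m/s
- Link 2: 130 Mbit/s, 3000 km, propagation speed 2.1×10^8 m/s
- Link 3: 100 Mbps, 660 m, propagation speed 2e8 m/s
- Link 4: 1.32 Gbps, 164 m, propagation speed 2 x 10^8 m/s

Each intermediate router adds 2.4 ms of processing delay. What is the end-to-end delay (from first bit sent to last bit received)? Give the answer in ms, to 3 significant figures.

L = 4000 × 8 = 32000 bits.
Transmission delays (L/R per hop): 15.2381, 0.246154, 0.32, 0.0242424 ms; sum = 15.8285 ms.
Propagation delays (d/s per hop): 0.0109474, 14.2857, 0.0033, 0.00082 ms; sum = 14.3008 ms.
Processing at 3 router(s): 3 × 2.4 ms = 7.2 ms.
End-to-end = 37.3 ms.

37.3 ms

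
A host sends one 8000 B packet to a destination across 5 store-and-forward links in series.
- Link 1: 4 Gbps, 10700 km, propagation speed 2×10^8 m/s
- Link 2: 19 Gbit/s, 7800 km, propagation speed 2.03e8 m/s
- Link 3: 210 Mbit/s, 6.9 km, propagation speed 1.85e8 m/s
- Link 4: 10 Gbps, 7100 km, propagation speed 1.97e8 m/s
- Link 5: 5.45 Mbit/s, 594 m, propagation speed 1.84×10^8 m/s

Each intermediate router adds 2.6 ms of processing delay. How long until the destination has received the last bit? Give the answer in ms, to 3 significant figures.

150 ms

L = 8000 × 8 = 64000 bits.
Transmission delays (L/R per hop): 0.016, 0.00336842, 0.304762, 0.0064, 11.7431 ms; sum = 12.0736 ms.
Propagation delays (d/s per hop): 53.5, 38.4236, 0.0372973, 36.0406, 0.00322826 ms; sum = 128.005 ms.
Processing at 4 router(s): 4 × 2.6 ms = 10.4 ms.
End-to-end = 150 ms.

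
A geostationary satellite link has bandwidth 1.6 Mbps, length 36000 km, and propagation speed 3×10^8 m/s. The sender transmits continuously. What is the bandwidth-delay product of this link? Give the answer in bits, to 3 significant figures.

192000 bits

Propagation delay = 36000000 / 300000000 = 0.12 s.
BDP = R × t_prop = 1600000 × 0.12 = 192000 bits.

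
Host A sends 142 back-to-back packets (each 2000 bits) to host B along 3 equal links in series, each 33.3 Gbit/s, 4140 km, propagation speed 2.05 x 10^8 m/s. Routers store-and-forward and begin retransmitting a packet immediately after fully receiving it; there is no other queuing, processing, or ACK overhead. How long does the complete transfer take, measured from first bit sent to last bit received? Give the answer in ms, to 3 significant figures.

60.6 ms

Per-hop transmission t_tx = L/R = 2000/3.33e+10 = 6.00601e-05 ms.
Per-hop propagation t_prop = 4140000/2.05e+08 = 20.1951 ms.
Pipeline fill: first packet needs 3·t_tx to clear all hops; remaining 141 packets each add one t_tx.
Total = (3+142-1)·t_tx + 3·t_prop = 144·6.00601e-05 + 3·20.1951 = 60.6 ms.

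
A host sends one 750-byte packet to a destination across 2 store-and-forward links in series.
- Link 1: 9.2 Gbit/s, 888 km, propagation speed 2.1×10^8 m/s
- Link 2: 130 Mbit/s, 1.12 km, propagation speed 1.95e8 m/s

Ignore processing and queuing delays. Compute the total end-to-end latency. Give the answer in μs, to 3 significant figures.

4280 μs

L = 750 × 8 = 6000 bits.
Transmission delays (L/R per hop): 0.652174, 46.1538 μs; sum = 46.806 μs.
Propagation delays (d/s per hop): 4228.57, 5.74359 μs; sum = 4234.32 μs.
End-to-end = 4280 μs.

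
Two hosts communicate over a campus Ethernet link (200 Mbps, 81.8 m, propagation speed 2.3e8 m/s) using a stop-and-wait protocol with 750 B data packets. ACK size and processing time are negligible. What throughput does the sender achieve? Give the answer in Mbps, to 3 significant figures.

195 Mbps

t_tx = L/R = 6000/200000000 = 3e-05 s.
t_prop = 81.8/2.3e+08 = 3.55652e-07 s; RTT = 7.11304e-07 s.
Cycle = t_tx + RTT = 3.07113e-05 s.
Throughput = L / cycle = 6000 / 3.07113e-05 = 195 Mbps.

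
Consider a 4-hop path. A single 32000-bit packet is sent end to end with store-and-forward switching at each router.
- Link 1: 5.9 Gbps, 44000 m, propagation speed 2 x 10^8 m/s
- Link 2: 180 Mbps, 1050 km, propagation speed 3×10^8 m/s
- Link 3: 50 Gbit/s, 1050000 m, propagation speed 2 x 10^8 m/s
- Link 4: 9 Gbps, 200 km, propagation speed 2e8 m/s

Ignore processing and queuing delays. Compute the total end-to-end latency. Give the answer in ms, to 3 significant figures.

10.2 ms

Transmission delays (L/R per hop): 0.00542373, 0.177778, 0.00064, 0.00355556 ms; sum = 0.187397 ms.
Propagation delays (d/s per hop): 0.22, 3.5, 5.25, 1 ms; sum = 9.97 ms.
End-to-end = 10.2 ms.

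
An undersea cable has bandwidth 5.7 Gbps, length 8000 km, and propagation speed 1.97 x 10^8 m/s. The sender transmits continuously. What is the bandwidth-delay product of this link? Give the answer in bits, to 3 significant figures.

231000000 bits

Propagation delay = 8000000 / 197000000 = 0.0406091 s.
BDP = R × t_prop = 5700000000 × 0.0406091 = 231472000 bits.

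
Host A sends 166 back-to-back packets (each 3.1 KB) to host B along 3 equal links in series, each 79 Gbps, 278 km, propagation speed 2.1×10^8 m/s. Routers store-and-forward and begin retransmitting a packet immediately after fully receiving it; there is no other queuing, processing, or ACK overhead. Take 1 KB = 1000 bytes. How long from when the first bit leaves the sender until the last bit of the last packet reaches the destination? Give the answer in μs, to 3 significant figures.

4020 μs

Per-hop transmission t_tx = L/R = 24800/79000000000 = 0.313924 μs.
Per-hop propagation t_prop = 278000/210000000 = 1323.81 μs.
Pipeline fill: first packet needs 3·t_tx to clear all hops; remaining 165 packets each add one t_tx.
Total = (3+166-1)·t_tx + 3·t_prop = 168·0.313924 + 3·1323.81 = 4020 μs.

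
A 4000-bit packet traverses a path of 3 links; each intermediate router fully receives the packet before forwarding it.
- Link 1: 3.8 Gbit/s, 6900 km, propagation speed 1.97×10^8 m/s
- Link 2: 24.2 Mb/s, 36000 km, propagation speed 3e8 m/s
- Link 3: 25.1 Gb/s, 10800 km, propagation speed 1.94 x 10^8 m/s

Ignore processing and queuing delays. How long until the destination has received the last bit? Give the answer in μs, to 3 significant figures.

211000 μs

Transmission delays (L/R per hop): 1.05263, 165.289, 0.159363 μs; sum = 166.501 μs.
Propagation delays (d/s per hop): 35025.4, 120000, 55670.1 μs; sum = 210695 μs.
End-to-end = 211000 μs.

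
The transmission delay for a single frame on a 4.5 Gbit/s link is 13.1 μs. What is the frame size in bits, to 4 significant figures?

L = R × t_tx = 4500000000 b/s × 1.31e-05 s = 58950 bits.

58950 bits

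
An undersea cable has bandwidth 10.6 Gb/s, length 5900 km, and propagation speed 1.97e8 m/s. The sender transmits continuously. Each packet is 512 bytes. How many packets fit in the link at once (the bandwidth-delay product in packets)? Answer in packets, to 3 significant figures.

Propagation delay = 5900000 / 197000000 = 0.0299492 s.
BDP = R × t_prop = 10600000000 × 0.0299492 = 317462000 bits.
In packets of 4096 bits: 77500 packets.

77500 packets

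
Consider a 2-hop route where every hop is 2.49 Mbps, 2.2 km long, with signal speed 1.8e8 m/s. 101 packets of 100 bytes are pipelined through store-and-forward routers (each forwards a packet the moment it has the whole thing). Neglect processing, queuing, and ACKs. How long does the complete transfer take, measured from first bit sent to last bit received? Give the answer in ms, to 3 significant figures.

Per-hop transmission t_tx = L/R = 800/2490000 = 0.321285 ms.
Per-hop propagation t_prop = 2200/180000000 = 0.0122222 ms.
Pipeline fill: first packet needs 2·t_tx to clear all hops; remaining 100 packets each add one t_tx.
Total = (2+101-1)·t_tx + 2·t_prop = 102·0.321285 + 2·0.0122222 = 32.8 ms.

32.8 ms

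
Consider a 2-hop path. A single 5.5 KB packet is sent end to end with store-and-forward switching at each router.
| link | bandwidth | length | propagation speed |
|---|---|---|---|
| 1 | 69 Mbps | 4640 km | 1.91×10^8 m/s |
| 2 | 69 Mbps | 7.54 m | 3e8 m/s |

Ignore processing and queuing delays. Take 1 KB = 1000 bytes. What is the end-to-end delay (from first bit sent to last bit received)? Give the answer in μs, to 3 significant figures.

25600 μs

L = 44000 bits.
Transmission delay per hop = L/R = 44000/69000000 = 637.681 μs; 2 hops → 1275.36 μs.
Propagation delays (d/s per hop): 24293.2, 0.0251333 μs; sum = 24293.2 μs.
End-to-end = 25600 μs.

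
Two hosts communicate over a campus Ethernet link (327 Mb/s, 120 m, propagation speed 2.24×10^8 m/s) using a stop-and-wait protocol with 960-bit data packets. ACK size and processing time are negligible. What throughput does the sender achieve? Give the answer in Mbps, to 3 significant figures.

t_tx = L/R = 960/327000000 = 2.93578e-06 s.
t_prop = 120/2.24e+08 = 5.35714e-07 s; RTT = 1.07143e-06 s.
Cycle = t_tx + RTT = 4.00721e-06 s.
Throughput = L / cycle = 960 / 4.00721e-06 = 240 Mbps.

240 Mbps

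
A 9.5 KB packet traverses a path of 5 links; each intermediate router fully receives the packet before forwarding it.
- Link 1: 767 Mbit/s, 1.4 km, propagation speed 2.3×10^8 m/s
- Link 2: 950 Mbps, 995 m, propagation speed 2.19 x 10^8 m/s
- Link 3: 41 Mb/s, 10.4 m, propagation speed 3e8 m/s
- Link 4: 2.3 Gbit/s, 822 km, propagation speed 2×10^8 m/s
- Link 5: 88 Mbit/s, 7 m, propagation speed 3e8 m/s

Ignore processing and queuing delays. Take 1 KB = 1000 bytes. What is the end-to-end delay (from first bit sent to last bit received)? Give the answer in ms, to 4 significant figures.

L = 76000 bits.
Transmission delays (L/R per hop): 0.0990874, 0.08, 1.85366, 0.0330435, 0.863636 ms; sum = 2.92943 ms.
Propagation delays (d/s per hop): 0.00608696, 0.00454338, 3.46667e-05, 4.11, 2.33333e-05 ms; sum = 4.12069 ms.
End-to-end = 7.050 ms.

7.050 ms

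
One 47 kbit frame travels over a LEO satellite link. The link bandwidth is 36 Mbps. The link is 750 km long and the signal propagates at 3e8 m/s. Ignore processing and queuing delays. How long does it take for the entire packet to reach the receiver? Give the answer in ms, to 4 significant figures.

3.806 ms

L = 47000 bits.
Transmission delay = L/R = 47000 / 36000000 = 1.30556 ms.
Propagation delay = d/s = 750000 m / 300000000 m/s = 2.5 ms.
Total = 3.806 ms.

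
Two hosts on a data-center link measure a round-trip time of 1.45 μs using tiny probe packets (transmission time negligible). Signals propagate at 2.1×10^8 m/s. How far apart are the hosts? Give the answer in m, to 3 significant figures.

152 m

One-way propagation = RTT/2 = 0.725 μs.
d = s × t = 210000000 × 7.25e-07 = 152 m.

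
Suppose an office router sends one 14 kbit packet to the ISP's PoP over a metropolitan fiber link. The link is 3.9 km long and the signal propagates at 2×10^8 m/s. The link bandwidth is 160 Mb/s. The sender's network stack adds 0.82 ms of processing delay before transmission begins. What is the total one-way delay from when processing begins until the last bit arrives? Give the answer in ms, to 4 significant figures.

0.9270 ms

L = 14000 bits.
Transmission delay = L/R = 14000 / 160000000 = 0.0875 ms.
Propagation delay = d/s = 3900 m / 200000000 m/s = 0.0195 ms.
Plus processing delay 0.82 ms = 0.82 ms.
Total = 0.9270 ms.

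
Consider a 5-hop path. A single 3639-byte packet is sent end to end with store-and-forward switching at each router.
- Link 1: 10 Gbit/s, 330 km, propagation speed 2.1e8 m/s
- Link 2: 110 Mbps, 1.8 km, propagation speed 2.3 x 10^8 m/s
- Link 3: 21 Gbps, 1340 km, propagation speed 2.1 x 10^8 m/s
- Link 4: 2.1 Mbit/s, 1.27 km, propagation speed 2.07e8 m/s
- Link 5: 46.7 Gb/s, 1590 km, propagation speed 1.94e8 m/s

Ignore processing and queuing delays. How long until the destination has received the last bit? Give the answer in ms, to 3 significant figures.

30.3 ms

L = 3639 × 8 = 29112 bits.
Transmission delays (L/R per hop): 0.0029112, 0.264655, 0.00138629, 13.8629, 0.000623383 ms; sum = 14.1324 ms.
Propagation delays (d/s per hop): 1.57143, 0.00782609, 6.38095, 0.00613527, 8.19588 ms; sum = 16.1622 ms.
End-to-end = 30.3 ms.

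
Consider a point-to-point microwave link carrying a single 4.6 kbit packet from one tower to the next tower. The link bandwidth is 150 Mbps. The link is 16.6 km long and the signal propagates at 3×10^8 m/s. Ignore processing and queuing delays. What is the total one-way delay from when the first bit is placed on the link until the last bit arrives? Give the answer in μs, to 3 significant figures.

86.0 μs

L = 4600 bits.
Transmission delay = L/R = 4600 / 150000000 = 30.6667 μs.
Propagation delay = d/s = 16600 m / 300000000 m/s = 55.3333 μs.
Total = 86.0 μs.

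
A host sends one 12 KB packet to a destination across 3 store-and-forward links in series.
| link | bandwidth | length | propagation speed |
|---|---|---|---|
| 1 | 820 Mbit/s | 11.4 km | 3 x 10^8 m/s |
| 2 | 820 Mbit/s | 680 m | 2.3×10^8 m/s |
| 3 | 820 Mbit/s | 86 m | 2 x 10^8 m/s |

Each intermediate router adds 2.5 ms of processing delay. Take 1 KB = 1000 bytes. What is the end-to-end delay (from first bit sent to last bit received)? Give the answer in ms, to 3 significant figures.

5.39 ms

L = 96000 bits.
Transmission delay per hop = L/R = 96000/820000000 = 0.117073 ms; 3 hops → 0.35122 ms.
Propagation delays (d/s per hop): 0.038, 0.00295652, 0.00043 ms; sum = 0.0413865 ms.
Processing at 2 router(s): 2 × 2.5 ms = 5 ms.
End-to-end = 5.39 ms.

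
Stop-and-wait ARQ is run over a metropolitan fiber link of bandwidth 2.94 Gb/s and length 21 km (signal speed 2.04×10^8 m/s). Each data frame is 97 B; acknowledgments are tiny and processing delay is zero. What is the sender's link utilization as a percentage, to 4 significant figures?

0.1280 %

t_tx = L/R = 776/2940000000 = 2.63946e-07 s.
t_prop = 21000/204000000 = 0.000102941 s; RTT = 0.000205882 s.
Cycle = t_tx + RTT = 0.000206146 s.
Utilization = t_tx / cycle = 2.63946e-07/0.000206146 = 0.1280 %.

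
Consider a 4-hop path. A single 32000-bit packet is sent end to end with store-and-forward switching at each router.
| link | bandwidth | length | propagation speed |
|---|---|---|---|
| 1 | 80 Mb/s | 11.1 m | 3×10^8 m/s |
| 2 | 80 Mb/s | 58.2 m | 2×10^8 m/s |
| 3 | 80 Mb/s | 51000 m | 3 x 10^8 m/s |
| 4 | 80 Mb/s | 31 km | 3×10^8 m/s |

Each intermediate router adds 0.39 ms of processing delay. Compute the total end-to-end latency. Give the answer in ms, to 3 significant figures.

3.04 ms

Transmission delay per hop = L/R = 32000/80000000 = 0.4 ms; 4 hops → 1.6 ms.
Propagation delays (d/s per hop): 3.7e-05, 0.000291, 0.17, 0.103333 ms; sum = 0.273661 ms.
Processing at 3 router(s): 3 × 0.39 ms = 1.17 ms.
End-to-end = 3.04 ms.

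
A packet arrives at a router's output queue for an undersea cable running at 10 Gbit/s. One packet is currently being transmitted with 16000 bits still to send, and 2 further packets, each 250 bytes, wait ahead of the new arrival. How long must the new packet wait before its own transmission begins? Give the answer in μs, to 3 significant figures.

2.00 μs

Each queued packet: L/R = 2000/10000000000 = 0.2 μs.
2 queued → 0.4 μs.
Plus remaining 16000 bits of current packet: 1.6 μs.
Queuing delay = 2.00 μs.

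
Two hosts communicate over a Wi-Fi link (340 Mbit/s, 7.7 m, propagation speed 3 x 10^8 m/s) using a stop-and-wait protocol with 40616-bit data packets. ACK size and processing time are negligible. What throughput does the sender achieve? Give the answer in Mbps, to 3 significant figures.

t_tx = L/R = 40616/340000000 = 0.000119459 s.
t_prop = 7.7/300000000 = 2.56667e-08 s; RTT = 5.13333e-08 s.
Cycle = t_tx + RTT = 0.00011951 s.
Throughput = L / cycle = 40616 / 0.00011951 = 340 Mbps.

340 Mbps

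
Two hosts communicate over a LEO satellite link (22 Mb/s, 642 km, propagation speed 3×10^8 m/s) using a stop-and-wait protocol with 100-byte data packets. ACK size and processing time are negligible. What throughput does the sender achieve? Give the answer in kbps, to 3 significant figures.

t_tx = L/R = 800/22000000 = 3.63636e-05 s.
t_prop = 642000/300000000 = 0.00214 s; RTT = 0.00428 s.
Cycle = t_tx + RTT = 0.00431636 s.
Throughput = L / cycle = 800 / 0.00431636 = 185 kbps.

185 kbps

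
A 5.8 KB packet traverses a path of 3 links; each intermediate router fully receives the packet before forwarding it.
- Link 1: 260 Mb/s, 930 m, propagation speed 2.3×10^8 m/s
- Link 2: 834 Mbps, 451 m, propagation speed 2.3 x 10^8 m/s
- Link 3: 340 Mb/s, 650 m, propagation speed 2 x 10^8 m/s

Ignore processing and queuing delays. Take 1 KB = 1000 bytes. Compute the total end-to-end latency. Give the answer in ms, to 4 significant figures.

L = 46400 bits.
Transmission delays (L/R per hop): 0.178462, 0.0556355, 0.136471 ms; sum = 0.370568 ms.
Propagation delays (d/s per hop): 0.00404348, 0.00196087, 0.00325 ms; sum = 0.00925435 ms.
End-to-end = 0.3798 ms.

0.3798 ms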